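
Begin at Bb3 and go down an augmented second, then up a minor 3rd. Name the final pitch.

Down an augmented second from Bb3: Abb3 (3 semitones down).
Up a minor third from Abb3: Cbb4 (3 semitones up).

Cbb4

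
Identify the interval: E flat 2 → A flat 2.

P4

E to A spans four letter names (E-F-G-A): a fourth.
Counting semitones, Eb2→Ab2 is 5, which is the perfect fourth.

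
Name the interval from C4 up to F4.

C to F spans four letter names (C-D-E-F): a fourth.
Counting semitones, C4→F4 is 5, which is the perfect fourth.

perfect fourth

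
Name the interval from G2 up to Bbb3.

d10

G to B spans three letter names (G-A-B), plus an octave, so the interval is some kind of tenth.
The major tenth is 16 semitones; here we have 14, two semitones narrower: diminished.
(Equivalently, a compound diminished third: a diminished third plus an octave.)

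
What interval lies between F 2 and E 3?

M7

F to E spans seven letter names (F-G-A-B-C-D-E) — that makes it a seventh of some quality.
Counting semitones, F2→E3 is 11, which is the major seventh.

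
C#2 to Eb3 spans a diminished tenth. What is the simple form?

d3

Subtracting seven from the interval number removes an octave: 10 − 7 = 3.
Quality carries through unchanged, so the simple form is a diminished third.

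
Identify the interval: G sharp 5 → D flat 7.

G to D spans five letter names (G-A-B-C-D), plus an octave: a twelfth.
G#5 to Db7 spans 17 semitones — two semitones narrower than the perfect twelfth (19) — giving a doubly diminished twelfth.
(Equivalently, a compound doubly diminished fifth: a doubly diminished fifth plus an octave.)

doubly diminished twelfth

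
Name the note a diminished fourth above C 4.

F flat 4

Four letter names up from C: F.
Moving 4 semitones up from C4 (the size of a diminished fourth) reaches Fb4.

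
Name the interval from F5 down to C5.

perfect 4th

Descending from F5 to C5 is the same interval as ascending C5 to F5.
C to F spans four letter names (C-D-E-F) — that makes it a fourth of some quality.
The perfect fourth spans 5 semitones, and C5 to F5 is exactly 5 semitones — so this is a perfect fourth.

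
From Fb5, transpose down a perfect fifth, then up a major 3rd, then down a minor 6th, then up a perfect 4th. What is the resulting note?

Bb4

Down a perfect fifth from Fb5: Bbb4 (7 semitones down).
A major third up from Bbb4 is Db5.
Down a minor sixth from Db5: F4 (8 semitones down).
Up a perfect fourth from F4: Bb4 (5 semitones up).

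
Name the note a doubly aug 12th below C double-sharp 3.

F 1

Five letters down from C (plus an octave) reaches F.
Moving 21 semitones down from C##3 (the size of a doubly augmented twelfth) reaches F1.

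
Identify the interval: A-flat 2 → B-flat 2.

A to B spans two letter names (A-B) — that makes it a second of some quality.
Ab2 to Bb2 is 2 semitones, matching the major second exactly, so the quality is major.

major second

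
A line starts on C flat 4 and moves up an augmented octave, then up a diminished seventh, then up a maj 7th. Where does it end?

An augmented octave up from Cb4 is C5.
Up a diminished seventh from C5: Bbb5 (9 semitones up).
Up a major seventh from Bbb5: Ab6 (11 semitones up).

A flat 6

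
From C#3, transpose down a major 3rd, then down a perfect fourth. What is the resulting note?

C#3 down a major third → A2 (4 semitones).
A2 down a perfect fourth → E2 (5 semitones).

E2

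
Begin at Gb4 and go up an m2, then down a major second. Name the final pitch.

Gbb4

Gb4 up a minor second → Abb4 (1 semitone).
Abb4 down a major second → Gbb4 (2 semitones).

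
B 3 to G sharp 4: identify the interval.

B to G spans six letter names (B-C-D-E-F-G) — that makes it a sixth of some quality.
The major sixth spans 9 semitones, and B3 to G#4 is exactly 9 semitones — so this is a major sixth.

M6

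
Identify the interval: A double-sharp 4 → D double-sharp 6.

perfect eleventh

A to D spans four letter names (A-B-C-D), plus an octave, so the interval is some kind of eleventh.
Counting semitones, A##4→D##6 is 17, which is the perfect eleventh.
(Equivalently, a compound perfect fourth: a perfect fourth plus an octave.)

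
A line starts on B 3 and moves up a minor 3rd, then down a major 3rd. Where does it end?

B3 up a minor third → D4 (3 semitones).
A major third down from D4 is Bb3.

B flat 3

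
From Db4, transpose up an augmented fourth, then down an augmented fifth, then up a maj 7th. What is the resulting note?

An augmented fourth up from Db4 is G4.
An augmented fifth down from G4 is Cb4.
Cb4 up a major seventh → Bb4 (11 semitones).

Bb4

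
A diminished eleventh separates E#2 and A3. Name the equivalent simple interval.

Each octave removed subtracts seven from the number: 11 − 7 = 4.
That makes a diminished eleventh a compound diminished fourth — an octave plus a diminished fourth.

diminished fourth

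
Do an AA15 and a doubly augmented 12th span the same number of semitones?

No

A doubly augmented fifteenth is 26 semitones but a doubly augmented twelfth is 21 semitones — different sizes.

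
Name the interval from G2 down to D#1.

d11

Descending from G2 to D#1 is the same interval as ascending D#1 to G2.
D to G spans four letter names (D-E-F-G), plus an octave: an eleventh.
A perfect eleventh would be 17 semitones; D#1 to G2 is 16, one semitone narrower, so the interval is diminished.
(Equivalently, a compound diminished fourth: a diminished fourth plus an octave.)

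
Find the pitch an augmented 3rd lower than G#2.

The third takes the letter from G down to E.
An augmented third is 5 semitones; 5 semitones down from G#2 gives Eb2.

Eb2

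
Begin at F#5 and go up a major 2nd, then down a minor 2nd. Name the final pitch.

F#5 up a major second → G#5 (2 semitones).
A minor second down from G#5 is F##5.

F##5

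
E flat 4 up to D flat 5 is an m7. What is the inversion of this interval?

Interval numbers invert to sum to nine: 7 + 2 = 9, so a seventh inverts to a second.
Quality inverts too: minor becomes major. That makes the inversion a major second.

major 2nd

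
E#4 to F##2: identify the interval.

minor 14th

Descending from E#4 to F##2 is the same interval as ascending F##2 to E#4.
F to E spans seven letter names (F-G-A-B-C-D-E), plus an octave: a fourteenth.
At 22 semitones, F##2→E#4 falls one short of a major fourteenth: minor.
(Equivalently, a compound minor seventh: a minor seventh plus an octave.)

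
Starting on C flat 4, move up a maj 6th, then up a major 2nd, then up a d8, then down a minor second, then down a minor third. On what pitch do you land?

A major sixth up from Cb4 is Ab4.
Ab4 up a major second → Bb4 (2 semitones).
Up a diminished octave from Bb4: Bbb5 (11 semitones up).
Bbb5 down a minor second → Ab5 (1 semitone).
Down a minor third from Ab5: F5 (3 semitones down).

F 5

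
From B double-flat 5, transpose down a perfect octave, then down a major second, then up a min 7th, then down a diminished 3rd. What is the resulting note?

Bbb5 down a perfect octave → Bbb4 (12 semitones).
A major second down from Bbb4 is Abb4.
A minor seventh up from Abb4 is Gbb5.
Down a diminished third from Gbb5: Eb5 (2 semitones down).

E flat 5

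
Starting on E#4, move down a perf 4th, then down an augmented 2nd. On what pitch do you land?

A3

Down a perfect fourth from E#4: B#3 (5 semitones down).
B#3 down an augmented second → A3 (3 semitones).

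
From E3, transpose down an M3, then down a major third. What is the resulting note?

Ab2

A major third down from E3 is C3.
A major third down from C3 is Ab2.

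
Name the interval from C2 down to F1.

Descending from C2 to F1 is the same interval as ascending F1 to C2.
F to C spans five letter names (F-G-A-B-C): a fifth.
F1 to C2 is 7 semitones, matching the perfect fifth exactly, so the quality is perfect.

perfect fifth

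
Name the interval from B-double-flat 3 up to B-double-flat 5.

perfect fifteenth

B to B is the same letter name, plus 2 octaves: a fifteenth.
Counting semitones, Bbb3→Bbb5 is 24, which is the perfect fifteenth.
(Equivalently, a compound perfect octave: a perfect octave plus an octave.)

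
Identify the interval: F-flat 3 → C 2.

diminished eleventh

Descending from Fb3 to C2 is the same interval as ascending C2 to Fb3.
C to F spans four letter names (C-D-E-F), plus an octave: an eleventh.
A perfect eleventh would be 17 semitones; C2 to Fb3 is 16, one semitone narrower, so the interval is diminished.
(Equivalently, a compound diminished fourth: a diminished fourth plus an octave.)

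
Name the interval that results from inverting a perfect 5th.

perfect fourth

Inverted interval numbers add to nine, so a fifth pairs with a fourth (5 + 4 = 9).
And perfect stays perfect under inversion, so we get a perfect fourth.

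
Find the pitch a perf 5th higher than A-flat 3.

Five letter names up from A: E.
Moving 7 semitones up from Ab3 (the size of a perfect fifth) reaches Eb4.

E-flat 4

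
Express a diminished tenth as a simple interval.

d3

Take out an octave (7 from the number): 10 − 7 = 3.
So a diminished tenth is an octave plus a diminished third. The quality is unchanged.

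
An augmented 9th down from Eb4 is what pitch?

Counting two letter names plus an octave down from E lands on D.
Moving 15 semitones down from Eb4 (the size of an augmented ninth) reaches Dbb3.

Dbb3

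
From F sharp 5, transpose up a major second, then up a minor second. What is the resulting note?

F#5 up a major second → G#5 (2 semitones).
G#5 up a minor second → A5 (1 semitone).

A 5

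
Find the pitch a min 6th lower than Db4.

F3

The sixth takes the letter from D down to F.
A minor sixth spans 8 semitones, so from Db4 the target pitch is F3.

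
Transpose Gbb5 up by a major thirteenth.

Six letters up from G (plus an octave) reaches E.
A major thirteenth is 21 semitones; 21 semitones up from Gbb5 gives Ebb7.

Ebb7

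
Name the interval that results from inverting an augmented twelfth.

First reduce the compound augmented twelfth to its simple form, an augmented fifth.
The rule of nine gives the new number: 9 − 5 = 4, so a fifth becomes a fourth.
Quality inverts too: augmented becomes diminished. That makes the inversion a diminished fourth.

diminished fourth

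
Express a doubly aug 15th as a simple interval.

AA8

Subtracting seven from the interval number removes an octave: 15 − 7 = 8.
That makes a doubly augmented fifteenth a compound doubly augmented octave — an octave plus a doubly augmented octave.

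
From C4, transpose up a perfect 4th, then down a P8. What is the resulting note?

A perfect fourth up from C4 is F4.
Down a perfect octave from F4: F3 (12 semitones down).

F3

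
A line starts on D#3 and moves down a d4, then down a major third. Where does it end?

Down a diminished fourth from D#3: A##2 (4 semitones down).
A major third down from A##2 is F##2.

F##2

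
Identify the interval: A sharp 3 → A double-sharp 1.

Descending from A#3 to A##1 is the same interval as ascending A##1 to A#3.
A to A is the same letter name, plus 2 octaves, so the interval is some kind of fifteenth.
A perfect fifteenth would be 24 semitones; A##1 to A#3 is 23, one semitone narrower, so the interval is diminished.
(Equivalently, a compound diminished octave: a diminished octave plus an octave.)

diminished fifteenth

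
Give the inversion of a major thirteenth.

minor 3rd

First reduce the compound major thirteenth to its simple form, a major sixth.
The rule of nine gives the new number: 9 − 6 = 3, so a sixth becomes a third.
And major becomes minor under inversion, so we get a minor third.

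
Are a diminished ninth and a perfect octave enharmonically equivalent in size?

Yes

Both span 12 semitones: a diminished ninth and a perfect octave are the same chromatic distance.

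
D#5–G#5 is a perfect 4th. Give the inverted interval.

perfect fifth

Interval numbers invert to sum to nine: 4 + 5 = 9, so a fourth inverts to a fifth.
Quality inverts too: perfect stays perfect. That makes the inversion a perfect fifth.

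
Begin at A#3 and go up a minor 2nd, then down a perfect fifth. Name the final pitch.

E3

A minor second up from A#3 is B3.
B3 down a perfect fifth → E3 (7 semitones).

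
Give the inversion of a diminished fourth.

augmented fifth

Inverted interval numbers add to nine, so a fourth pairs with a fifth (4 + 5 = 9).
The quality also flips — diminished becomes augmented — giving an augmented fifth.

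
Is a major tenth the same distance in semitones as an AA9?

Yes

A major tenth = 16 semitones = a doubly augmented ninth; enharmonically equal.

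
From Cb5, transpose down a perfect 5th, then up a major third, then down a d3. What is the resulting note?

F#4

A perfect fifth down from Cb5 is Fb4.
A major third up from Fb4 is Ab4.
Down a diminished third from Ab4: F#4 (2 semitones down).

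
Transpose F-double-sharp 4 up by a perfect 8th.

F-double-sharp 5

The letter stays F (same as the start), shifted an octave up.
Moving 12 semitones up from F##4 (the size of a perfect octave) reaches F##5.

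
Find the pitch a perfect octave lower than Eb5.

Eb4

The letter stays E (same as the start), shifted an octave down.
Moving 12 semitones down from Eb5 (the size of a perfect octave) reaches Eb4.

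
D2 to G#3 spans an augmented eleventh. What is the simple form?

Subtracting seven from the interval number removes an octave: 11 − 7 = 4.
That makes an augmented eleventh a compound augmented fourth — an octave plus an augmented fourth.

augmented 4th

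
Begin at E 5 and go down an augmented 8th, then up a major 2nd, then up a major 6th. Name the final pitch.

D 5

Down an augmented octave from E5: Eb4 (13 semitones down).
A major second up from Eb4 is F4.
Up a major sixth from F4: D5 (9 semitones up).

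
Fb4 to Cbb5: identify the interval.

F to C spans five letter names (F-G-A-B-C), so the interval is some kind of fifth.
The perfect fifth is 7 semitones; here we have 6, one semitone narrower: diminished.

diminished fifth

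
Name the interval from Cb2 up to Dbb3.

minor ninth

C to D spans two letter names (C-D), plus an octave — that makes it a ninth of some quality.
Cb2 to Dbb3 is 13 semitones, a half step short of the major ninth (14), so this is minor.
(Equivalently, a compound minor second: a minor second plus an octave.)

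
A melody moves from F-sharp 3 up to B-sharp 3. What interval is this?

augmented fourth

F to B spans four letter names (F-G-A-B) — that makes it a fourth of some quality.
The perfect fourth is 5 semitones; here we have 6, one semitone wider: augmented.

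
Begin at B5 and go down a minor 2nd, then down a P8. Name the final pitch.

A#4

A minor second down from B5 is A#5.
Down a perfect octave from A#5: A#4 (12 semitones down).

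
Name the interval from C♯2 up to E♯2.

major third

C to E spans three letter names (C-D-E), so the interval is some kind of third.
C#2 to E#2 is 4 semitones, matching the major third exactly, so the quality is major.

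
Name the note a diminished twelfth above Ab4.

Five letters up from A (plus an octave) reaches E.
A diminished twelfth spans 18 semitones, so from Ab4 the target pitch is Ebb6.

Ebb6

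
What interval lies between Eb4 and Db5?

minor seventh

E to D spans seven letter names (E-F-G-A-B-C-D): a seventh.
Eb4 to Db5 is 10 semitones, a half step short of the major seventh (11), so this is minor.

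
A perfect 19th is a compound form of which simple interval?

Subtracting seven from the interval number removes an octave: 19 − 14 = 5.
Quality carries through unchanged, so the simple form is a perfect fifth.

P5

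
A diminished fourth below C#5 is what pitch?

Counting four letter names down from C lands on G.
A diminished fourth spans 4 semitones, so from C#5 the target pitch is G##4.

G##4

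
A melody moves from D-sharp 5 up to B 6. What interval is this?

minor thirteenth

D to B spans six letter names (D-E-F-G-A-B), plus an octave: a thirteenth.
At 20 semitones, D#5→B6 falls one short of a major thirteenth: minor.
(Equivalently, a compound minor sixth: a minor sixth plus an octave.)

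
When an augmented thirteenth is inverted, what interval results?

diminished 3rd

First reduce the compound augmented thirteenth to its simple form, an augmented sixth.
Interval numbers invert to sum to nine: 6 + 3 = 9, so a sixth inverts to a third.
The quality also flips — augmented becomes diminished — giving a diminished third.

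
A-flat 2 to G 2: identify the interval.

Descending from Ab2 to G2 is the same interval as ascending G2 to Ab2.
G to A spans two letter names (G-A), so the interval is some kind of second.
At 1 semitone, G2→Ab2 falls one short of a major second: minor.

m2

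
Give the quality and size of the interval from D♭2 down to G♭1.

perfect fifth

Descending from Db2 to Gb1 is the same interval as ascending Gb1 to Db2.
G to D spans five letter names (G-A-B-C-D), so the interval is some kind of fifth.
Counting semitones, Gb1→Db2 is 7, which is the perfect fifth.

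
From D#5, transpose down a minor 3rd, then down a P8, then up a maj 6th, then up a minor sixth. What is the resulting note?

A minor third down from D#5 is B#4.
Down a perfect octave from B#4: B#3 (12 semitones down).
A major sixth up from B#3 is G##4.
Up a minor sixth from G##4: E#5 (8 semitones up).

E#5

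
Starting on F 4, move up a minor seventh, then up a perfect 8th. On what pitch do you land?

F4 up a minor seventh → Eb5 (10 semitones).
Up a perfect octave from Eb5: Eb6 (12 semitones up).

E flat 6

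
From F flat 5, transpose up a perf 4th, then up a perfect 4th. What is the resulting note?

E double-flat 6

Fb5 up a perfect fourth → Bbb5 (5 semitones).
Bbb5 up a perfect fourth → Ebb6 (5 semitones).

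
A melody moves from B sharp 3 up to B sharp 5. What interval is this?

B to B is the same letter name, plus 2 octaves: a fifteenth.
B#3 to B#5 is 24 semitones, matching the perfect fifteenth exactly, so the quality is perfect.
(Equivalently, a compound perfect octave: a perfect octave plus an octave.)

perfect 15th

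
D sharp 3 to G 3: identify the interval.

D to G spans four letter names (D-E-F-G): a fourth.
D#3 to G3 spans 4 semitones — one semitone narrower than the perfect fourth (5) — giving a diminished fourth.

diminished fourth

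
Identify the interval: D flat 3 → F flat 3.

minor third

D to F spans three letter names (D-E-F) — that makes it a third of some quality.
A major third would be 4 semitones, but Db3 to Fb3 is 3 — one semitone narrower, making it a minor third.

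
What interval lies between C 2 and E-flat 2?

C to E spans three letter names (C-D-E), so the interval is some kind of third.
A major third would be 4 semitones, but C2 to Eb2 is 3 — one semitone narrower, making it a minor third.

minor 3rd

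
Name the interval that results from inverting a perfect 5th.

Interval numbers invert to sum to nine: 5 + 4 = 9, so a fifth inverts to a fourth.
The quality also flips — perfect stays perfect — giving a perfect fourth.

perfect 4th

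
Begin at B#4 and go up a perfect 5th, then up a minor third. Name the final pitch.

A#5

Up a perfect fifth from B#4: F##5 (7 semitones up).
Up a minor third from F##5: A#5 (3 semitones up).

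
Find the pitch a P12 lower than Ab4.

Db3

The twelfth's letter: A down five letter names plus an octave → D.
A perfect twelfth spans 19 semitones, so from Ab4 the target pitch is Db3.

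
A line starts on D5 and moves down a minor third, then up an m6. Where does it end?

G5

Down a minor third from D5: B4 (3 semitones down).
B4 up a minor sixth → G5 (8 semitones).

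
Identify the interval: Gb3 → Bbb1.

major thirteenth

Descending from Gb3 to Bbb1 is the same interval as ascending Bbb1 to Gb3.
B to G spans six letter names (B-C-D-E-F-G), plus an octave, so the interval is some kind of thirteenth.
Counting semitones, Bbb1→Gb3 is 21, which is the major thirteenth.
(Equivalently, a compound major sixth: a major sixth plus an octave.)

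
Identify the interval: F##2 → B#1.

Descending from F##2 to B#1 is the same interval as ascending B#1 to F##2.
B to F spans five letter names (B-C-D-E-F), so the interval is some kind of fifth.
Counting semitones, B#1→F##2 is 7, which is the perfect fifth.

perfect 5th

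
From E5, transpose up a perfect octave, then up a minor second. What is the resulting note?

F6

E5 up a perfect octave → E6 (12 semitones).
A minor second up from E6 is F6.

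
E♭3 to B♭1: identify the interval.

Descending from Eb3 to Bb1 is the same interval as ascending Bb1 to Eb3.
B to E spans four letter names (B-C-D-E), plus an octave — that makes it an eleventh of some quality.
Bb1 to Eb3 is 17 semitones, matching the perfect eleventh exactly, so the quality is perfect.
(Equivalently, a compound perfect fourth: a perfect fourth plus an octave.)

perfect eleventh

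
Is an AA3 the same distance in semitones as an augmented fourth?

A doubly augmented third spans 6 semitones, and an augmented fourth also spans 6 semitones — they're enharmonic.

Yes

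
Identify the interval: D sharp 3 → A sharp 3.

perfect fifth

D to A spans five letter names (D-E-F-G-A) — that makes it a fifth of some quality.
Counting semitones, D#3→A#3 is 7, which is the perfect fifth.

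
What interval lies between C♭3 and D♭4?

C to D spans two letter names (C-D), plus an octave, so the interval is some kind of ninth.
The major ninth spans 14 semitones, and Cb3 to Db4 is exactly 14 semitones — so this is a major ninth.
(Equivalently, a compound major second: a major second plus an octave.)

major ninth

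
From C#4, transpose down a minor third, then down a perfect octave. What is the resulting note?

Down a minor third from C#4: A#3 (3 semitones down).
A#3 down a perfect octave → A#2 (12 semitones).

A#2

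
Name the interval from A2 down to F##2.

Descending from A2 to F##2 is the same interval as ascending F##2 to A2.
F to A spans three letter names (F-G-A): a third.
F##2 to A2 spans 2 semitones — two semitones narrower than the major third (4) — giving a diminished third.

diminished third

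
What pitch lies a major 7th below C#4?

Counting seven letter names down from C lands on D.
A major seventh is 11 semitones; 11 semitones down from C#4 gives D3.

D3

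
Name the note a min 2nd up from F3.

Gb3

Counting two letter names up from F lands on G.
A minor second is 1 semitone; 1 semitone up from F3 gives Gb3.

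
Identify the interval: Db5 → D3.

diminished 15th

Descending from Db5 to D3 is the same interval as ascending D3 to Db5.
D to D is the same letter name, plus 2 octaves, so the interval is some kind of fifteenth.
A perfect fifteenth would be 24 semitones; D3 to Db5 is 23, one semitone narrower, so the interval is diminished.
(Equivalently, a compound diminished octave: a diminished octave plus an octave.)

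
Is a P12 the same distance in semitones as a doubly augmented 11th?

A perfect twelfth = 19 semitones = a doubly augmented eleventh; enharmonically equal.

Yes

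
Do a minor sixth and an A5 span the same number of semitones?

Yes

A minor sixth = 8 semitones = an augmented fifth; enharmonically equal.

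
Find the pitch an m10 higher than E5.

Three letters up from E (plus an octave) reaches G.
Moving 15 semitones up from E5 (the size of a minor tenth) reaches G6.

G6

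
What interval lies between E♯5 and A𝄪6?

augmented 11th

E to A spans four letter names (E-F-G-A), plus an octave: an eleventh.
The perfect eleventh is 17 semitones; here we have 18, one semitone wider: augmented.
(Equivalently, a compound augmented fourth: an augmented fourth plus an octave.)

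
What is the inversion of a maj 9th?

minor seventh

First reduce the compound major ninth to its simple form, a major second.
Inverted interval numbers add to nine, so a second pairs with a seventh (2 + 7 = 9).
And major becomes minor under inversion, so we get a minor seventh.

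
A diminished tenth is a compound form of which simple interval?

Take out an octave (7 from the number): 10 − 7 = 3.
That makes a diminished tenth a compound diminished third — an octave plus a diminished third.

diminished 3rd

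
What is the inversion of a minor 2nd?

major 7th

Interval numbers invert to sum to nine: 2 + 7 = 9, so a second inverts to a seventh.
And minor becomes major under inversion, so we get a major seventh.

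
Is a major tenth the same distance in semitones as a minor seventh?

No

16 semitones (major tenth) vs 10 semitones (minor seventh): not equal.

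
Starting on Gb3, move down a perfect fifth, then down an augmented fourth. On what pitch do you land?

Down a perfect fifth from Gb3: Cb3 (7 semitones down).
Cb3 down an augmented fourth → Gbb2 (6 semitones).

Gbb2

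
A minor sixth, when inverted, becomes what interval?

M3

The rule of nine gives the new number: 9 − 6 = 3, so a sixth becomes a third.
The quality also flips — minor becomes major — giving a major third.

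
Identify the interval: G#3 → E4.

G to E spans six letter names (G-A-B-C-D-E) — that makes it a sixth of some quality.
At 8 semitones, G#3→E4 falls one short of a major sixth: minor.

minor 6th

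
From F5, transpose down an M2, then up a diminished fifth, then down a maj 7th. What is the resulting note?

F5 down a major second → Eb5 (2 semitones).
Up a diminished fifth from Eb5: Bbb5 (6 semitones up).
Bbb5 down a major seventh → Cbb5 (11 semitones).

Cbb5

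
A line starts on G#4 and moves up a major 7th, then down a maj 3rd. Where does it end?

D#5

A major seventh up from G#4 is F##5.
F##5 down a major third → D#5 (4 semitones).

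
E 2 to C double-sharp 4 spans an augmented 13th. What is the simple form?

augmented sixth

Subtracting seven from the interval number removes an octave: 13 − 7 = 6.
So an augmented thirteenth is an octave plus an augmented sixth. The quality is unchanged.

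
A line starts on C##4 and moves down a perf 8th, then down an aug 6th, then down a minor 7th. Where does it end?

A perfect octave down from C##4 is C##3.
C##3 down an augmented sixth → E2 (10 semitones).
Down a minor seventh from E2: F#1 (10 semitones down).

F#1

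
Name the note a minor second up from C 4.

D-flat 4

The second takes the letter from C up to D.
A minor second spans 1 semitone, so from C4 the target pitch is Db4.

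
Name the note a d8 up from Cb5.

Cbb6

The letter stays C (same as the start), shifted an octave up.
A diminished octave is 11 semitones; 11 semitones up from Cb5 gives Cbb6.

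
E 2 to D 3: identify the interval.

minor 7th

E to D spans seven letter names (E-F-G-A-B-C-D): a seventh.
E2 to D3 is 10 semitones, a half step short of the major seventh (11), so this is minor.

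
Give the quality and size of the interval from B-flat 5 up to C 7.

major ninth

B to C spans two letter names (B-C), plus an octave: a ninth.
Counting semitones, Bb5→C7 is 14, which is the major ninth.
(Equivalently, a compound major second: a major second plus an octave.)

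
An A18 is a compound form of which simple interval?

Each octave removed subtracts seven from the number: 18 − 14 = 4.
That makes an augmented eighteenth a compound augmented fourth — 2 octaves plus an augmented fourth.

A4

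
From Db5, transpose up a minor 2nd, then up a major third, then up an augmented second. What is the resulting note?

Db5 up a minor second → Ebb5 (1 semitone).
A major third up from Ebb5 is Gb5.
Gb5 up an augmented second → A5 (3 semitones).

A5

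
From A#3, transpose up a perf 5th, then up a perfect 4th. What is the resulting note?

A#4

A perfect fifth up from A#3 is E#4.
Up a perfect fourth from E#4: A#4 (5 semitones up).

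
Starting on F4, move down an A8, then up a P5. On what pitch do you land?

Cb4

Down an augmented octave from F4: Fb3 (13 semitones down).
Fb3 up a perfect fifth → Cb4 (7 semitones).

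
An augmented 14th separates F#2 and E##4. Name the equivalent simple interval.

A7

Take out an octave (7 from the number): 14 − 7 = 7.
So an augmented fourteenth is an octave plus an augmented seventh. The quality is unchanged.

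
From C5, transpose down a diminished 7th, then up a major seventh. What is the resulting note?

C##5

A diminished seventh down from C5 is D#4.
Up a major seventh from D#4: C##5 (11 semitones up).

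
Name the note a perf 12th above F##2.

Five letters up from F (plus an octave) reaches C.
Moving 19 semitones up from F##2 (the size of a perfect twelfth) reaches C##4.

C##4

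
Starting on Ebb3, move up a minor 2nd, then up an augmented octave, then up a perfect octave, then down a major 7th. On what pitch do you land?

Up a minor second from Ebb3: Fbb3 (1 semitone up).
Up an augmented octave from Fbb3: Fb4 (13 semitones up).
A perfect octave up from Fb4 is Fb5.
Fb5 down a major seventh → Gbb4 (11 semitones).

Gbb4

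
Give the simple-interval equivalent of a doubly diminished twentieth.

Subtracting seven from the interval number removes an octave: 20 − 14 = 6.
So a doubly diminished twentieth is 2 octaves plus a doubly diminished sixth. The quality is unchanged.

doubly diminished 6th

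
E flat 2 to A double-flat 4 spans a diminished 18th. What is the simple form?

Subtracting seven from the interval number removes an octave: 18 − 14 = 4.
Quality carries through unchanged, so the simple form is a diminished fourth.

diminished fourth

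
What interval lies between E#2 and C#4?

E to C spans six letter names (E-F-G-A-B-C), plus an octave, so the interval is some kind of thirteenth.
At 20 semitones, E#2→C#4 falls one short of a major thirteenth: minor.
(Equivalently, a compound minor sixth: a minor sixth plus an octave.)

m13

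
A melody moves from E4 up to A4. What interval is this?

E to A spans four letter names (E-F-G-A) — that makes it a fourth of some quality.
Counting semitones, E4→A4 is 5, which is the perfect fourth.

P4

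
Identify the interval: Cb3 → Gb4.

C to G spans five letter names (C-D-E-F-G), plus an octave: a twelfth.
The perfect twelfth spans 19 semitones, and Cb3 to Gb4 is exactly 19 semitones — so this is a perfect twelfth.
(Equivalently, a compound perfect fifth: a perfect fifth plus an octave.)

P12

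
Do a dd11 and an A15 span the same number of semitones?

No

A doubly diminished eleventh spans 15 semitones; an augmented fifteenth spans 25 semitones. They differ by 10.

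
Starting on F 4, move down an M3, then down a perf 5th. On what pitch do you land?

G flat 3

F4 down a major third → Db4 (4 semitones).
Down a perfect fifth from Db4: Gb3 (7 semitones down).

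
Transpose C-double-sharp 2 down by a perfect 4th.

G-double-sharp 1

Counting four letter names down from C lands on G.
A perfect fourth spans 5 semitones, so from C##2 the target pitch is G##1.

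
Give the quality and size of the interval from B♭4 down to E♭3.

Descending from Bb4 to Eb3 is the same interval as ascending Eb3 to Bb4.
E to B spans five letter names (E-F-G-A-B), plus an octave, so the interval is some kind of twelfth.
The perfect twelfth spans 19 semitones, and Eb3 to Bb4 is exactly 19 semitones — so this is a perfect twelfth.
(Equivalently, a compound perfect fifth: a perfect fifth plus an octave.)

perfect twelfth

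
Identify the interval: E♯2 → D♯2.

Descending from E#2 to D#2 is the same interval as ascending D#2 to E#2.
D to E spans two letter names (D-E), so the interval is some kind of second.
D#2 to E#2 is 2 semitones, matching the major second exactly, so the quality is major.

major second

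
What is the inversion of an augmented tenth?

First reduce the compound augmented tenth to its simple form, an augmented third.
Inverted interval numbers add to nine, so a third pairs with a sixth (3 + 6 = 9).
Quality inverts too: augmented becomes diminished. That makes the inversion a diminished sixth.

diminished sixth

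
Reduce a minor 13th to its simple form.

m6

Take out an octave (7 from the number): 13 − 7 = 6.
Quality carries through unchanged, so the simple form is a minor sixth.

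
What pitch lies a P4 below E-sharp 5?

The fourth takes the letter from E down to B.
A perfect fourth is 5 semitones; 5 semitones down from E#5 gives B#4.

B-sharp 4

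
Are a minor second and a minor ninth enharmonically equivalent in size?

A minor second is 1 semitone but a minor ninth is 13 semitones — different sizes.

No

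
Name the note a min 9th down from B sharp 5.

Two letters down from B (plus an octave) reaches A.
A minor ninth spans 13 semitones, so from B#5 the target pitch is A##4.

A double-sharp 4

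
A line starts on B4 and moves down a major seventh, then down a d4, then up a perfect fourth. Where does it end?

C#4

A major seventh down from B4 is C4.
A diminished fourth down from C4 is G#3.
G#3 up a perfect fourth → C#4 (5 semitones).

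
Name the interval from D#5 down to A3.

Descending from D#5 to A3 is the same interval as ascending A3 to D#5.
A to D spans four letter names (A-B-C-D), plus an octave — that makes it an eleventh of some quality.
A perfect eleventh would be 17 semitones; A3 to D#5 is 18, one semitone wider, so the interval is augmented.
(Equivalently, a compound augmented fourth: an augmented fourth plus an octave.)

augmented eleventh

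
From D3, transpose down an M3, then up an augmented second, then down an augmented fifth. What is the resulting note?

A major third down from D3 is Bb2.
An augmented second up from Bb2 is C#3.
An augmented fifth down from C#3 is F2.

F2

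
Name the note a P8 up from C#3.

An octave keeps the letter name C, an octave up from C.
A perfect octave spans 12 semitones, so from C#3 the target pitch is C#4.

C#4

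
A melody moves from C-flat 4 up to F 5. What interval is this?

augmented eleventh

C to F spans four letter names (C-D-E-F), plus an octave, so the interval is some kind of eleventh.
Cb4 to F5 spans 18 semitones — one semitone wider than the perfect eleventh (17) — giving an augmented eleventh.
(Equivalently, a compound augmented fourth: an augmented fourth plus an octave.)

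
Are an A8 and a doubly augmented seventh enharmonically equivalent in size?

Yes

Both span 13 semitones: an augmented octave and a doubly augmented seventh are the same chromatic distance.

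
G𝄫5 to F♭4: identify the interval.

minor ninth

Descending from Gbb5 to Fb4 is the same interval as ascending Fb4 to Gbb5.
F to G spans two letter names (F-G), plus an octave, so the interval is some kind of ninth.
Fb4 to Gbb5 is 13 semitones, a half step short of the major ninth (14), so this is minor.
(Equivalently, a compound minor second: a minor second plus an octave.)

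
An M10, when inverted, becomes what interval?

First reduce the compound major tenth to its simple form, a major third.
Interval numbers invert to sum to nine: 3 + 6 = 9, so a third inverts to a sixth.
And major becomes minor under inversion, so we get a minor sixth.

minor 6th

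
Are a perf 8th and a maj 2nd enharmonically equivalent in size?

No

12 semitones (perfect octave) vs 2 semitones (major second): not equal.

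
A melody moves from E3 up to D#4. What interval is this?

E to D spans seven letter names (E-F-G-A-B-C-D) — that makes it a seventh of some quality.
The major seventh spans 11 semitones, and E3 to D#4 is exactly 11 semitones — so this is a major seventh.

major seventh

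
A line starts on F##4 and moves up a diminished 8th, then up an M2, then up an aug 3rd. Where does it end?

B##5

A diminished octave up from F##4 is F#5.
A major second up from F#5 is G#5.
G#5 up an augmented third → B##5 (5 semitones).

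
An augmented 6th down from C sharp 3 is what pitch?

Counting six letter names down from C lands on E.
Moving 10 semitones down from C#3 (the size of an augmented sixth) reaches Eb2.

E flat 2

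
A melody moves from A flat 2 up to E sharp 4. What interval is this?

doubly augmented 12th

A to E spans five letter names (A-B-C-D-E), plus an octave: a twelfth.
Ab2 to E#4 spans 21 semitones — two semitones wider than the perfect twelfth (19) — giving a doubly augmented twelfth.
(Equivalently, a compound doubly augmented fifth: a doubly augmented fifth plus an octave.)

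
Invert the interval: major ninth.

First reduce the compound major ninth to its simple form, a major second.
Inverted interval numbers add to nine, so a second pairs with a seventh (2 + 7 = 9).
Quality inverts too: major becomes minor. That makes the inversion a minor seventh.

minor seventh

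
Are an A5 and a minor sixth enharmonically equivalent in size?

Yes

An augmented fifth spans 8 semitones, and a minor sixth also spans 8 semitones — they're enharmonic.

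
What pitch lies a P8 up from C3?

The letter stays C (same as the start), shifted an octave up.
A perfect octave spans 12 semitones, so from C3 the target pitch is C4.

C4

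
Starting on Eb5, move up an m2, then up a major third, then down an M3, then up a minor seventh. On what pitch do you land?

Eb5 up a minor second → Fb5 (1 semitone).
Up a major third from Fb5: Ab5 (4 semitones up).
Down a major third from Ab5: Fb5 (4 semitones down).
Fb5 up a minor seventh → Ebb6 (10 semitones).

Ebb6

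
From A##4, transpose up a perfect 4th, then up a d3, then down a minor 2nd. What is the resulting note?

E#5

Up a perfect fourth from A##4: D##5 (5 semitones up).
A diminished third up from D##5 is F#5.
F#5 down a minor second → E#5 (1 semitone).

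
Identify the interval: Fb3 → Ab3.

F to A spans three letter names (F-G-A): a third.
Fb3 to Ab3 is 4 semitones, matching the major third exactly, so the quality is major.

major 3rd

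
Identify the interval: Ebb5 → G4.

Descending from Ebb5 to G4 is the same interval as ascending G4 to Ebb5.
G to E spans six letter names (G-A-B-C-D-E) — that makes it a sixth of some quality.
A major sixth would be 9 semitones; G4 to Ebb5 is 7, two semitones narrower, so the interval is diminished.

diminished sixth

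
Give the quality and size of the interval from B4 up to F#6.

B to F spans five letter names (B-C-D-E-F), plus an octave — that makes it a twelfth of some quality.
Counting semitones, B4→F#6 is 19, which is the perfect twelfth.
(Equivalently, a compound perfect fifth: a perfect fifth plus an octave.)

perfect twelfth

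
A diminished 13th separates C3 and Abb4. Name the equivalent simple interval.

diminished 6th

Each octave removed subtracts seven from the number: 13 − 7 = 6.
So a diminished thirteenth is an octave plus a diminished sixth. The quality is unchanged.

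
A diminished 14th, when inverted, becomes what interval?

First reduce the compound diminished fourteenth to its simple form, a diminished seventh.
Inverted interval numbers add to nine, so a seventh pairs with a second (7 + 2 = 9).
The quality also flips — diminished becomes augmented — giving an augmented second.

augmented second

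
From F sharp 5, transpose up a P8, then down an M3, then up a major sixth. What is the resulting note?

A perfect octave up from F#5 is F#6.
Down a major third from F#6: D6 (4 semitones down).
A major sixth up from D6 is B6.

B 6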